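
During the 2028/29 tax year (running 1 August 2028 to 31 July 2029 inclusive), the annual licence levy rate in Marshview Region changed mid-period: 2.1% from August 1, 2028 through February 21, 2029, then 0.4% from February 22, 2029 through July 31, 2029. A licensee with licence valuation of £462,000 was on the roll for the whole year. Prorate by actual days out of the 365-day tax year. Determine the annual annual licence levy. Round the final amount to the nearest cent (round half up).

£6,259.15

August 1, 2028 – February 21, 2029: 205 days at 2.1% → £462,000 × 2.1% × 205/365 = £5,449.0685
February 22 – July 31, 2029: 160 days at 0.4% → £462,000 × 0.4% × 160/365 = £810.0822
Total = £6,259.1507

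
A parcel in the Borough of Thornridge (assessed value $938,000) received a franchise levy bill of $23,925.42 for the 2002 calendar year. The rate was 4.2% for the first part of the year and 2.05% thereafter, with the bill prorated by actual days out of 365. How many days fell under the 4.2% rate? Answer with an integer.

85 days

Let d = days at the first rate; then 365 − d days at the second rate.
$938,000 × [4.2%·d + 2.05%·(365−d)] / 365 = $23,925.42
Solving gives d = 85, so the new rate took effect on 27 Mar 2002.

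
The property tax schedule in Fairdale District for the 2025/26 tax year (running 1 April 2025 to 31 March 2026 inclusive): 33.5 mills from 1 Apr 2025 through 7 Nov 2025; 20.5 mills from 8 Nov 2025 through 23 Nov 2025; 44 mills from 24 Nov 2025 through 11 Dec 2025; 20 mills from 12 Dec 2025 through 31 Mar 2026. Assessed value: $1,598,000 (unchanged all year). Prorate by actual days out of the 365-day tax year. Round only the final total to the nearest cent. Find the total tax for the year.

1 Apr – 7 Nov 2025: 221 days at 33.5 mills → $1,598,000 × 3.35% × 221/365 = $32,413.1315
8 Nov – 23 Nov 2025: 16 days at 20.5 mills → $1,598,000 × 2.05% × 16/365 = $1,436.0110
24 Nov – 11 Dec 2025: 18 days at 44 mills → $1,598,000 × 4.4% × 18/365 = $3,467.4411
12 Dec 2025 – 31 Mar 2026: 110 days at 20 mills → $1,598,000 × 2% × 110/365 = $9,631.7808
Total = $46,948.3644

$46,948.36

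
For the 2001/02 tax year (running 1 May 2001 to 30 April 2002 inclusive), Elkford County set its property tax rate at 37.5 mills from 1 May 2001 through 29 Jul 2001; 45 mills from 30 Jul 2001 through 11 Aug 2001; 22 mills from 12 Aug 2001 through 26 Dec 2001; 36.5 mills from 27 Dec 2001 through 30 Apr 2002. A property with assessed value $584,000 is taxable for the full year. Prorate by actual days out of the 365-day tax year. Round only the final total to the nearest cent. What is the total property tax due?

$18,458.40

1 May – 29 Jul 2001: 90 days at 37.5 mills → $584,000 × 3.75% × 90/365 = $5,400.0000
30 Jul – 11 Aug 2001: 13 days at 45 mills → $584,000 × 4.5% × 13/365 = $936.0000
12 Aug – 26 Dec 2001: 137 days at 22 mills → $584,000 × 2.2% × 137/365 = $4,822.4000
27 Dec 2001 – 30 Apr 2002: 125 days at 36.5 mills → $584,000 × 3.65% × 125/365 = $7,300.0000
Total = $18,458.4000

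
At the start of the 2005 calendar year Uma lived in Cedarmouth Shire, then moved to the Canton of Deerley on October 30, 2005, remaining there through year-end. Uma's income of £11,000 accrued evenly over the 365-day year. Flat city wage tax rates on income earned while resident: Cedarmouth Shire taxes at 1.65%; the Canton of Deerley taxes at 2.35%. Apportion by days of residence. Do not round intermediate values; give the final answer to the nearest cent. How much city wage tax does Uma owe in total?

Cedarmouth Shire, January 1 – October 29, 2005: 302 days → £11,000 × 1.65% × 302/365 = £150.1726
The Canton of Deerley, October 30 – December 31, 2005: 63 days → £11,000 × 2.35% × 63/365 = £44.6178
Total = £194.7904

£194.79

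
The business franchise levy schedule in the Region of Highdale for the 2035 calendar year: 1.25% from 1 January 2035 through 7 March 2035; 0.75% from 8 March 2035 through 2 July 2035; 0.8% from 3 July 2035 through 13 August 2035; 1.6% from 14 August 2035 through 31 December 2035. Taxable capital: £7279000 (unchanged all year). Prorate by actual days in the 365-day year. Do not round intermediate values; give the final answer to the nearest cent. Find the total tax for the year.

1 January – 7 March 2035: 66 days at 1.25% → £7279000 × 1.25% × 66/365 = £16452.5342
8 March – 2 July 2035: 117 days at 0.75% → £7279000 × 0.75% × 117/365 = £17499.5137
3 July – 13 August 2035: 42 days at 0.8% → £7279000 × 0.8% × 42/365 = £6700.6685
14 August – 31 December 2035: 140 days at 1.6% → £7279000 × 1.6% × 140/365 = £44671.1233
Total = £85323.8397

£85323.84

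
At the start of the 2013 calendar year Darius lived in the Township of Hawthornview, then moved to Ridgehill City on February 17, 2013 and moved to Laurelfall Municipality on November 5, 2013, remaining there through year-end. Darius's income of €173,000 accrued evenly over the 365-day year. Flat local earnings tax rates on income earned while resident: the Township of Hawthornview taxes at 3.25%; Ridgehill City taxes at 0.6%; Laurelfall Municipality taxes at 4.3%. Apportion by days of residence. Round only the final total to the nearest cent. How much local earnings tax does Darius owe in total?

The Township of Hawthornview, January 1 – February 16, 2013: 47 days → €173,000 × 3.25% × 47/365 = €723.9932
Ridgehill City, February 17 – November 4, 2013: 261 days → €173,000 × 0.6% × 261/365 = €742.2411
Laurelfall Municipality, November 5 – December 31, 2013: 57 days → €173,000 × 4.3% × 57/365 = €1,161.7068
Total = €2,627.9411

€2,627.94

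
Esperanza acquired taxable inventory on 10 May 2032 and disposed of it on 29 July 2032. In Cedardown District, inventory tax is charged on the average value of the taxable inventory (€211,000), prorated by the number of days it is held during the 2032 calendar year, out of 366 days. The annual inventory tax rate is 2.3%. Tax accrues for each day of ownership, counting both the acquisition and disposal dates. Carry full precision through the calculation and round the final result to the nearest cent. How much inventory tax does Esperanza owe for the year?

Days held (10 May – 29 July 2032): 81 out of 366
Tax = €211,000 × 2.3% × 81/366 = €1,074.0246

€1,074.02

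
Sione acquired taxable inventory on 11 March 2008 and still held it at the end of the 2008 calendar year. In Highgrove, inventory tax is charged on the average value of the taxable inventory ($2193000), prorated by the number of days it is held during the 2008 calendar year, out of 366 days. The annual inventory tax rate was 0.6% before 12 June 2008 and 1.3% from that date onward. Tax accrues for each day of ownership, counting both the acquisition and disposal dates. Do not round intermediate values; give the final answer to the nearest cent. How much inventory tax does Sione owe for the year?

$19155.80

11 March – 11 June 2008: 93 days at 0.6% → $2193000 × 0.6% × 93/366 = $3343.4262
12 June – 31 December 2008: 203 days at 1.3% → $2193000 × 1.3% × 203/366 = $15812.3689
Total = $19155.7951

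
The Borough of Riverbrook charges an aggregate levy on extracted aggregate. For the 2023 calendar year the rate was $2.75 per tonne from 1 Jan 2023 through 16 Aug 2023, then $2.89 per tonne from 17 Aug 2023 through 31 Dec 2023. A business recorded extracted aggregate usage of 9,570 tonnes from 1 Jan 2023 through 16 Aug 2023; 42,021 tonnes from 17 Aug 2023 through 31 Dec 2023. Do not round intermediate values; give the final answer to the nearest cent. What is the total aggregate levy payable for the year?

$147758.19

1 Jan – 16 Aug 2023: 9,570 tonnes at $2.75/tonne → $26317.50
17 Aug – 31 Dec 2023: 42,021 tonnes at $2.89/tonne → $121440.69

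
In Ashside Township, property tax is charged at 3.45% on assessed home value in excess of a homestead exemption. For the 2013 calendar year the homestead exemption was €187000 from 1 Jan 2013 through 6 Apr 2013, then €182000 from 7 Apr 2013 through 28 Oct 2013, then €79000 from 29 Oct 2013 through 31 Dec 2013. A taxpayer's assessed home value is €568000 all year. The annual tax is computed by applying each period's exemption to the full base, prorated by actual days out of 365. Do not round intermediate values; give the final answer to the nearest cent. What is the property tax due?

1 Jan – 6 Apr 2013: 96 days, exemption €187000 → (€568000 − €187000) × 3.45% × 96/365 = €3457.1836
7 Apr – 28 Oct 2013: 205 days, exemption €182000 → (€568000 − €182000) × 3.45% × 205/365 = €7479.4110
29 Oct – 31 Dec 2013: 64 days, exemption €79000 → (€568000 − €79000) × 3.45% × 64/365 = €2958.1151
Total = €13894.7096

€13894.71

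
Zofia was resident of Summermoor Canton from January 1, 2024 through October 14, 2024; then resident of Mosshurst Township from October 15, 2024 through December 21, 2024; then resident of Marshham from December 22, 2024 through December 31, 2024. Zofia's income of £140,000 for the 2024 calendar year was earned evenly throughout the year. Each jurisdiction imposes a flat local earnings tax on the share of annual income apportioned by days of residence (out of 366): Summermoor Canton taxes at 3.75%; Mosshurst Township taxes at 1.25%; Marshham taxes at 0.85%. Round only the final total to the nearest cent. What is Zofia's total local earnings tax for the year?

Summermoor Canton, January 1 – October 14, 2024: 288 days → £140,000 × 3.75% × 288/366 = £4,131.1475
Mosshurst Township, October 15 – December 21, 2024: 68 days → £140,000 × 1.25% × 68/366 = £325.1366
Marshham, December 22 – December 31, 2024: 10 days → £140,000 × 0.85% × 10/366 = £32.5137
Total = £4,488.7978

£4,488.80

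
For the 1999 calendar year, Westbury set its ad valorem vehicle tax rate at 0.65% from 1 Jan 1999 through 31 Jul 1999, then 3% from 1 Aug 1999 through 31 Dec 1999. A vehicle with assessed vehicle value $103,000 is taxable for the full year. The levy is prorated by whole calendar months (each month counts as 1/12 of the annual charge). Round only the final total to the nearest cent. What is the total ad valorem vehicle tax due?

1 Jan – 31 Jul 1999: 7 months at 0.65% → $103,000 × 0.65% × 7/12 = $390.5417
1 Aug – 31 Dec 1999: 5 months at 3% → $103,000 × 3% × 5/12 = $1,287.5000
Total = $1,678.0417

$1,678.04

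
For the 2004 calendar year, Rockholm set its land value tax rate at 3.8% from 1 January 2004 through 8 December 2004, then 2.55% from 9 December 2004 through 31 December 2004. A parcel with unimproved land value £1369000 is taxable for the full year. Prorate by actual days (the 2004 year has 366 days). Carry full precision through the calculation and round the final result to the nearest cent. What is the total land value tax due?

£50946.62

1 January – 8 December 2004: 343 days at 3.8% → £1369000 × 3.8% × 343/366 = £48752.8579
9 December – 31 December 2004: 23 days at 2.55% → £1369000 × 2.55% × 23/366 = £2193.7664
Total = £50946.6243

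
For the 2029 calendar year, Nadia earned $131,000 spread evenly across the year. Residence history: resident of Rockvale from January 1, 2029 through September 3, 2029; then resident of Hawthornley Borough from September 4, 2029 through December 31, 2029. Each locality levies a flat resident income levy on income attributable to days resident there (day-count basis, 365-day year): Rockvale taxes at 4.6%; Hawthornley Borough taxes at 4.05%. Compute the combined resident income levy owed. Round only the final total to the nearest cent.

Rockvale, January 1 – September 3, 2029: 246 days → $131,000 × 4.6% × 246/365 = $4,061.3589
Hawthornley Borough, September 4 – December 31, 2029: 119 days → $131,000 × 4.05% × 119/365 = $1,729.7384
Total = $5,791.0973

$5,791.10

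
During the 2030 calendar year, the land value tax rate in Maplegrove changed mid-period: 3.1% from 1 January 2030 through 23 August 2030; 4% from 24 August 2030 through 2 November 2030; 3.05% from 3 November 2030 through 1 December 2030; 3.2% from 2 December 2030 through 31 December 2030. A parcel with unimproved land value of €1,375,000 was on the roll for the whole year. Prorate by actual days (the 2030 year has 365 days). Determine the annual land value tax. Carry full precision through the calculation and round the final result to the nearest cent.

€45,090.58

1 January – 23 August 2030: 235 days at 3.1% → €1,375,000 × 3.1% × 235/365 = €27,443.4932
24 August – 2 November 2030: 71 days at 4% → €1,375,000 × 4% × 71/365 = €10,698.6301
3 November – 1 December 2030: 29 days at 3.05% → €1,375,000 × 3.05% × 29/365 = €3,332.0205
2 December – 31 December 2030: 30 days at 3.2% → €1,375,000 × 3.2% × 30/365 = €3,616.4384
Total = €45,090.5822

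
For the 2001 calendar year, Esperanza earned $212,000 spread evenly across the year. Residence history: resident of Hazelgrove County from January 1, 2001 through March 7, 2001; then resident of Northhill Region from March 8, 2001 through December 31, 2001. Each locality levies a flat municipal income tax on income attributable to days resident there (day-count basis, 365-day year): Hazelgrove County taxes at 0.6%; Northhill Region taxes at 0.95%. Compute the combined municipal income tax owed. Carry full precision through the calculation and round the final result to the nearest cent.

Hazelgrove County, January 1 – March 7, 2001: 66 days → $212,000 × 0.6% × 66/365 = $230.0055
Northhill Region, March 8 – December 31, 2001: 299 days → $212,000 × 0.95% × 299/365 = $1,649.8247
Total = $1,879.8301

$1,879.83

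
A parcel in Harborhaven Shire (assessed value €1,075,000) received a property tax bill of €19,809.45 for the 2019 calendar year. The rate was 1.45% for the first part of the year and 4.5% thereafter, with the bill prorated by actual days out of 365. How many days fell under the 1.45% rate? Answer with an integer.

Let d = days at the first rate; then 365 − d days at the second rate.
€1,075,000 × [1.45%·d + 4.5%·(365−d)] / 365 = €19,809.45
Solving gives d = 318, so the new rate took effect on 15 November 2019.

318 days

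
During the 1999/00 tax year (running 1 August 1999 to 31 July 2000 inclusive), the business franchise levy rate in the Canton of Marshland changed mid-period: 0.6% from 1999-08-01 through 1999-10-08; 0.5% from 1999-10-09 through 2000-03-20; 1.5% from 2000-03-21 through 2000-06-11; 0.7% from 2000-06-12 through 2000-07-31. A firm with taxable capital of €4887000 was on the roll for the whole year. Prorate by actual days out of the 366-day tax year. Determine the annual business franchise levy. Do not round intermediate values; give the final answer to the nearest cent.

1999-08-01 to 1999-10-08: 69 days at 0.6% → €4887000 × 0.6% × 69/366 = €5527.9180
1999-10-09 to 2000-03-20: 164 days at 0.5% → €4887000 × 0.5% × 164/366 = €10949.0164
2000-03-21 to 2000-06-11: 83 days at 1.5% → €4887000 × 1.5% × 83/366 = €16623.8115
2000-06-12 to 2000-07-31: 50 days at 0.7% → €4887000 × 0.7% × 50/366 = €4673.3607
Total = €37774.1066

€37774.11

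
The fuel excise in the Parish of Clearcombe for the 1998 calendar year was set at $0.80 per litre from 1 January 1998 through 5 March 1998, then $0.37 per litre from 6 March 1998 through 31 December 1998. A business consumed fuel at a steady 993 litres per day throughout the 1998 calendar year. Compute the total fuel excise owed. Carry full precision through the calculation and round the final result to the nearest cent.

1 January – 5 March 1998: 64 days × 993 litres/day = 63,552 litres at $0.80/litre → $50841.60
6 March – 31 December 1998: 301 days × 993 litres/day = 298,893 litres at $0.37/litre → $110590.41

$161432.01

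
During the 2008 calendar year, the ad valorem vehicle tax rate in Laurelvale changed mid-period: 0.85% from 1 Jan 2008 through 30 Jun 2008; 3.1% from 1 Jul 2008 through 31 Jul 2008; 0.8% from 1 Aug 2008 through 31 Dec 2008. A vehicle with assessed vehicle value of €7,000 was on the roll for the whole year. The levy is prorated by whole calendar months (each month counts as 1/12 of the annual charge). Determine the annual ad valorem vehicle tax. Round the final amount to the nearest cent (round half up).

€71.17

1 Jan – 30 Jun 2008: 6 months at 0.85% → €7,000 × 0.85% × 6/12 = €29.7500
1 Jul – 31 Jul 2008: 1 month at 3.1% → €7,000 × 3.1% × 1/12 = €18.0833
1 Aug – 31 Dec 2008: 5 months at 0.8% → €7,000 × 0.8% × 5/12 = €23.3333
Total = €71.1667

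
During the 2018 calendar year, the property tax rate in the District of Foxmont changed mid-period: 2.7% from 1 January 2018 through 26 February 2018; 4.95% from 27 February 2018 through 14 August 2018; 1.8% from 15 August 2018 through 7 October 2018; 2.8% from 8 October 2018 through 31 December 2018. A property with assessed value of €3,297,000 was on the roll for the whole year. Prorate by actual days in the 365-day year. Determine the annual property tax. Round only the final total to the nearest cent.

€119,744.33

1 January – 26 February 2018: 57 days at 2.7% → €3,297,000 × 2.7% × 57/365 = €13,901.5973
27 February – 14 August 2018: 169 days at 4.95% → €3,297,000 × 4.95% × 169/365 = €75,564.5301
15 August – 7 October 2018: 54 days at 1.8% → €3,297,000 × 1.8% × 54/365 = €8,779.9562
8 October – 31 December 2018: 85 days at 2.8% → €3,297,000 × 2.8% × 85/365 = €21,498.2466
Total = €119,744.3301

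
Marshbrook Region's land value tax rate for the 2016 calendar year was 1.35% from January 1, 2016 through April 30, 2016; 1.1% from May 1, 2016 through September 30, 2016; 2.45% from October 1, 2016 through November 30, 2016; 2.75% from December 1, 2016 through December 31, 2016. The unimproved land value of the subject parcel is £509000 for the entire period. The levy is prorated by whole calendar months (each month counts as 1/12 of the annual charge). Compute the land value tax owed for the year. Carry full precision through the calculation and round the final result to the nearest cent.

January 1 – April 30, 2016: 4 months at 1.35% → £509000 × 1.35% × 4/12 = £2290.5000
May 1 – September 30, 2016: 5 months at 1.1% → £509000 × 1.1% × 5/12 = £2332.9167
October 1 – November 30, 2016: 2 months at 2.45% → £509000 × 2.45% × 2/12 = £2078.4167
December 1 – December 31, 2016: 1 month at 2.75% → £509000 × 2.75% × 1/12 = £1166.4583
Total = £7868.2917

£7868.29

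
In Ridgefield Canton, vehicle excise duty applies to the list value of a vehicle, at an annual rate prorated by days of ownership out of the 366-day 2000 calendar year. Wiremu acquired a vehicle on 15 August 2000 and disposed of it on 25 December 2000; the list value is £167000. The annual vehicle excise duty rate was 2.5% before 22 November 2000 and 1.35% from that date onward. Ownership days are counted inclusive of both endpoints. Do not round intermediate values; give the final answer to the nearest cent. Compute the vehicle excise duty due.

15 August – 21 November 2000: 99 days at 2.5% → £167000 × 2.5% × 99/366 = £1129.3033
22 November – 25 December 2000: 34 days at 1.35% → £167000 × 1.35% × 34/366 = £209.4344
Total = £1338.7377

£1338.74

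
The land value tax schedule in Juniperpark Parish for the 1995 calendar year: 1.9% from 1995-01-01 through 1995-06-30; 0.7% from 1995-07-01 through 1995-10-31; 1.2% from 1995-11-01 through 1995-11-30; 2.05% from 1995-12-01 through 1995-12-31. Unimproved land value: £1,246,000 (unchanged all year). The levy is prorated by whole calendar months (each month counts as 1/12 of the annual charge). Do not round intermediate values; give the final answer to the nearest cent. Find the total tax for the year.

1995-01-01 to 1995-06-30: 6 months at 1.9% → £1,246,000 × 1.9% × 6/12 = £11,837.0000
1995-07-01 to 1995-10-31: 4 months at 0.7% → £1,246,000 × 0.7% × 4/12 = £2,907.3333
1995-11-01 to 1995-11-30: 1 month at 1.2% → £1,246,000 × 1.2% × 1/12 = £1,246.0000
1995-12-01 to 1995-12-31: 1 month at 2.05% → £1,246,000 × 2.05% × 1/12 = £2,128.5833
Total = £18,118.9167

£18,118.92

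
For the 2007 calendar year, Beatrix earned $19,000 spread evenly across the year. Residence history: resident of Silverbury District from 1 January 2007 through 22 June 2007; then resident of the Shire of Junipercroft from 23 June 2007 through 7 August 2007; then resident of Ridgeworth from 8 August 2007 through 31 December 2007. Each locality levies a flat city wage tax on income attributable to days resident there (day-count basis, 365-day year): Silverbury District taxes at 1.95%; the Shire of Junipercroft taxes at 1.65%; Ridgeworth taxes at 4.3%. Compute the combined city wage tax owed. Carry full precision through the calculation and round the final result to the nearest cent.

$541.92

Silverbury District, 1 January – 22 June 2007: 173 days → $19,000 × 1.95% × 173/365 = $175.6068
The Shire of Junipercroft, 23 June – 7 August 2007: 46 days → $19,000 × 1.65% × 46/365 = $39.5096
Ridgeworth, 8 August – 31 December 2007: 146 days → $19,000 × 4.3% × 146/365 = $326.8000
Total = $541.9164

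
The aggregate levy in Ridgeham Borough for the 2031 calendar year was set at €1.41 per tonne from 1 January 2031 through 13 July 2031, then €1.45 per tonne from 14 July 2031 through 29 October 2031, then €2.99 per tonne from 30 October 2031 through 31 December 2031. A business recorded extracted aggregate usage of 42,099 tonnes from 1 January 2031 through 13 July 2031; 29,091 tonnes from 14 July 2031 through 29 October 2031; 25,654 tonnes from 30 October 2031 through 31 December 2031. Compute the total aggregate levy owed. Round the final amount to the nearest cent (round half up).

1 January – 13 July 2031: 42,099 tonnes at €1.41/tonne → €59,359.59
14 July – 29 October 2031: 29,091 tonnes at €1.45/tonne → €42,181.95
30 October – 31 December 2031: 25,654 tonnes at €2.99/tonne → €76,705.46

€178,247.00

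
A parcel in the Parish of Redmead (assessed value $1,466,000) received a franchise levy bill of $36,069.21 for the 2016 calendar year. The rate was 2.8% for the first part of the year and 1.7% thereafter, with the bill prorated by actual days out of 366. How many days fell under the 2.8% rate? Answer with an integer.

253 days

Let d = days at the first rate; then 366 − d days at the second rate.
$1,466,000 × [2.8%·d + 1.7%·(366−d)] / 366 = $36,069.21
Solving gives d = 253, so the new rate took effect on 10 September 2016.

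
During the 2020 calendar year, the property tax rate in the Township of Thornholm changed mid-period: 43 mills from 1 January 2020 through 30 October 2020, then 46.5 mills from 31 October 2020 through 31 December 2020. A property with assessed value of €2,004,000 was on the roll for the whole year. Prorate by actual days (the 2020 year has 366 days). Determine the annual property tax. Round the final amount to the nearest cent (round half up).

1 January – 30 October 2020: 304 days at 43 mills → €2,004,000 × 4.3% × 304/366 = €71,574.5574
31 October – 31 December 2020: 62 days at 46.5 mills → €2,004,000 × 4.65% × 62/366 = €15,785.6066
Total = €87,360.1639

€87,360.16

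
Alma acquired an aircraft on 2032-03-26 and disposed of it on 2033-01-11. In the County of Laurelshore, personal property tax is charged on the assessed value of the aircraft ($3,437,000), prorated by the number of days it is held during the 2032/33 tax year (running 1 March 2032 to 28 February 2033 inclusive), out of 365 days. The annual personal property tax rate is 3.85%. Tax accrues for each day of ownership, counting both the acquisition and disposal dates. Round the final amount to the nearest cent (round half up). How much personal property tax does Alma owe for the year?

$105,859.60

Days held (2032-03-26 to 2033-01-11): 292 out of 365
Tax = $3,437,000 × 3.85% × 292/365 = $105,859.6000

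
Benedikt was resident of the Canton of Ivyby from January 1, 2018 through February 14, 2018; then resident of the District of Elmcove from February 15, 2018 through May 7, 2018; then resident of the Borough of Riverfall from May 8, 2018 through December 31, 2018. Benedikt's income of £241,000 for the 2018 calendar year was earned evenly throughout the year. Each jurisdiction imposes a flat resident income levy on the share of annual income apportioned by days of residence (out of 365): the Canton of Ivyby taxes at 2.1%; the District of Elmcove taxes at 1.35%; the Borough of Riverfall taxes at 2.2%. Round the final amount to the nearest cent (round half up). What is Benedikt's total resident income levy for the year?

£4,812.08

The Canton of Ivyby, January 1 – February 14, 2018: 45 days → £241,000 × 2.1% × 45/365 = £623.9589
The District of Elmcove, February 15 – May 7, 2018: 82 days → £241,000 × 1.35% × 82/365 = £730.9233
The Borough of Riverfall, May 8 – December 31, 2018: 238 days → £241,000 × 2.2% × 238/365 = £3,457.1945
Total = £4,812.0767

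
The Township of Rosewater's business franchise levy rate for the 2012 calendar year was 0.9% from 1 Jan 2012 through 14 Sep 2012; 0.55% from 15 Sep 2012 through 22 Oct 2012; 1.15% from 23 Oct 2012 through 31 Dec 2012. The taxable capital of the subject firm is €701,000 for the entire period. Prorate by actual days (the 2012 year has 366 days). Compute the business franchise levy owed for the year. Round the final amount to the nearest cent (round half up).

1 Jan – 14 Sep 2012: 258 days at 0.9% → €701,000 × 0.9% × 258/366 = €4,447.3279
15 Sep – 22 Oct 2012: 38 days at 0.55% → €701,000 × 0.55% × 38/366 = €400.2978
23 Oct – 31 Dec 2012: 70 days at 1.15% → €701,000 × 1.15% × 70/366 = €1,541.8169
Total = €6,389.4426

€6,389.44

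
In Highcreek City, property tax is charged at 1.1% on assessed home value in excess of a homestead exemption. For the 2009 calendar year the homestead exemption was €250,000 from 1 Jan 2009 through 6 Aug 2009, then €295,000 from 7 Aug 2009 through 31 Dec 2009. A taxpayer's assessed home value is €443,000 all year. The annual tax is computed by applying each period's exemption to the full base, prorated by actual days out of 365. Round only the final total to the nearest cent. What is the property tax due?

1 Jan – 6 Aug 2009: 218 days, exemption €250,000 → (€443,000 − €250,000) × 1.1% × 218/365 = €1,267.9836
7 Aug – 31 Dec 2009: 147 days, exemption €295,000 → (€443,000 − €295,000) × 1.1% × 147/365 = €655.6603
Total = €1,923.6438

€1,923.64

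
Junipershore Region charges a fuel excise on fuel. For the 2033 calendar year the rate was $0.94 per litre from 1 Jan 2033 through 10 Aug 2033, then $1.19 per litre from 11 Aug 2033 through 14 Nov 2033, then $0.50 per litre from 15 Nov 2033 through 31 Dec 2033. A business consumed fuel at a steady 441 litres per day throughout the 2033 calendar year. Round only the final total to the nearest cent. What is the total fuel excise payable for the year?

$152,771.22

1 Jan – 10 Aug 2033: 222 days × 441 litres/day = 97,902 litres at $0.94/litre → $92,027.88
11 Aug – 14 Nov 2033: 96 days × 441 litres/day = 42,336 litres at $1.19/litre → $50,379.84
15 Nov – 31 Dec 2033: 47 days × 441 litres/day = 20,727 litres at $0.50/litre → $10,363.50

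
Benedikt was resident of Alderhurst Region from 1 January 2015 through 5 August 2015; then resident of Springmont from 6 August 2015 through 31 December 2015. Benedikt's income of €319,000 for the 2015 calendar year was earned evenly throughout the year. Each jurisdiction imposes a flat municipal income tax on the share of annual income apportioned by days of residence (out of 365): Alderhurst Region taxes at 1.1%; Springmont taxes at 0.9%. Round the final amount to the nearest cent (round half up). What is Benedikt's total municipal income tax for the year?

€3,250.30

Alderhurst Region, 1 January – 5 August 2015: 217 days → €319,000 × 1.1% × 217/365 = €2,086.1726
Springmont, 6 August – 31 December 2015: 148 days → €319,000 × 0.9% × 148/365 = €1,164.1315
Total = €3,250.3041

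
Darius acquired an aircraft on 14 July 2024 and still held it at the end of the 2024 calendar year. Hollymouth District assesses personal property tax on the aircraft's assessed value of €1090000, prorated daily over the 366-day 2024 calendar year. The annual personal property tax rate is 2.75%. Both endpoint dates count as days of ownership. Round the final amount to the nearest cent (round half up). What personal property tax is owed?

Days held (14 July – 31 December 2024): 171 out of 366
Tax = €1090000 × 2.75% × 171/366 = €14004.7131

€14004.71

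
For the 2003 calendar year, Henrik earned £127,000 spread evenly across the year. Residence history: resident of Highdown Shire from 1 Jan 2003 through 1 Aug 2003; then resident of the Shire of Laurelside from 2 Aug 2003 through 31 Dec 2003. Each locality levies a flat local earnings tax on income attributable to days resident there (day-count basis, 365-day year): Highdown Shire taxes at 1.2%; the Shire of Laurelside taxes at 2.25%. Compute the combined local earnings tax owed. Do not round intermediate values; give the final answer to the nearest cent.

£2,079.32

Highdown Shire, 1 Jan – 1 Aug 2003: 213 days → £127,000 × 1.2% × 213/365 = £889.3479
The Shire of Laurelside, 2 Aug – 31 Dec 2003: 152 days → £127,000 × 2.25% × 152/365 = £1,189.9726
Total = £2,079.3205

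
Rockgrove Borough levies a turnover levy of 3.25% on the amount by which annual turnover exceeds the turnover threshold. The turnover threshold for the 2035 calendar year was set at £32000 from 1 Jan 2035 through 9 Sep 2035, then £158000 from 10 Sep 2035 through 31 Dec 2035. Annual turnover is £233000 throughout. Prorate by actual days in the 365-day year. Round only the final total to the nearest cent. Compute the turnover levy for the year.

£5264.73

1 Jan – 9 Sep 2035: 252 days, exemption £32000 → (£233000 − £32000) × 3.25% × 252/365 = £4510.1096
10 Sep – 31 Dec 2035: 113 days, exemption £158000 → (£233000 − £158000) × 3.25% × 113/365 = £754.6233
Total = £5264.7329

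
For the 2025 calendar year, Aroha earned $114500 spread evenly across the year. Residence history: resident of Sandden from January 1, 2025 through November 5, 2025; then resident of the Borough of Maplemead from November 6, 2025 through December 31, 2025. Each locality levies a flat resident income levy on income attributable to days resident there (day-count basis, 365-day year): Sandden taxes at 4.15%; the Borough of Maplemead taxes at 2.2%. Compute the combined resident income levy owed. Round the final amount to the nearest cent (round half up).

Sandden, January 1 – November 5, 2025: 309 days → $114500 × 4.15% × 309/365 = $4022.7144
The Borough of Maplemead, November 6 – December 31, 2025: 56 days → $114500 × 2.2% × 56/365 = $386.4767
Total = $4409.1911

$4409.19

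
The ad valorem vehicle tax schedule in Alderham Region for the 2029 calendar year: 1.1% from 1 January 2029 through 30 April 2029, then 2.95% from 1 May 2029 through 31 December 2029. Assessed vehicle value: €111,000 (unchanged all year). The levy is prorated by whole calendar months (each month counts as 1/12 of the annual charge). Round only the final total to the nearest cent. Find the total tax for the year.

€2,590.00

1 January – 30 April 2029: 4 months at 1.1% → €111,000 × 1.1% × 4/12 = €407.0000
1 May – 31 December 2029: 8 months at 2.95% → €111,000 × 2.95% × 8/12 = €2,183.0000
Total = €2,590.0000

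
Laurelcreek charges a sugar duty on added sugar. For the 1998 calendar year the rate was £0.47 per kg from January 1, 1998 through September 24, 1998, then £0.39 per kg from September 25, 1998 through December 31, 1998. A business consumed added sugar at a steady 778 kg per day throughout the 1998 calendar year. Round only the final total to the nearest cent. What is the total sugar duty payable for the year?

January 1 – September 24, 1998: 267 days × 778 kg/day = 207,726 kg at £0.47/kg → £97,631.22
September 25 – December 31, 1998: 98 days × 778 kg/day = 76,244 kg at £0.39/kg → £29,735.16

£127,366.38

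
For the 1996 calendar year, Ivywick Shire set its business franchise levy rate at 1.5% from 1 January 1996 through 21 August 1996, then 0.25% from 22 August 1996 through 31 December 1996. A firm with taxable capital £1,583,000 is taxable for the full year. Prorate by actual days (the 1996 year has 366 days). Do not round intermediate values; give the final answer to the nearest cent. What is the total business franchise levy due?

1 January – 21 August 1996: 234 days at 1.5% → £1,583,000 × 1.5% × 234/366 = £15,181.2295
22 August – 31 December 1996: 132 days at 0.25% → £1,583,000 × 0.25% × 132/366 = £1,427.2951
Total = £16,608.5246

£16,608.52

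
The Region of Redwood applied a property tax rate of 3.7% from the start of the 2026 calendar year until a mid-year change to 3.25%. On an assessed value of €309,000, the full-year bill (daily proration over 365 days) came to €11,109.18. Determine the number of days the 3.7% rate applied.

Let d = days at the first rate; then 365 − d days at the second rate.
€309,000 × [3.7%·d + 3.25%·(365−d)] / 365 = €11,109.18
Solving gives d = 280, so the new rate took effect on October 8, 2026.

280 days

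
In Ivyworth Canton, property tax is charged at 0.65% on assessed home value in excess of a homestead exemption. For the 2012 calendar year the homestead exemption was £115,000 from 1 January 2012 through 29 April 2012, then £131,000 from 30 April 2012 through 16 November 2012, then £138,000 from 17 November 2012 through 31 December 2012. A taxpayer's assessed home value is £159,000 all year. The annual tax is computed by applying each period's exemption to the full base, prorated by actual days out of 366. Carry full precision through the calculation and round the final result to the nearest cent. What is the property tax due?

£210.50

1 January – 29 April 2012: 120 days, exemption £115,000 → (£159,000 − £115,000) × 0.65% × 120/366 = £93.7705
30 April – 16 November 2012: 201 days, exemption £131,000 → (£159,000 − £131,000) × 0.65% × 201/366 = £99.9508
17 November – 31 December 2012: 45 days, exemption £138,000 → (£159,000 − £138,000) × 0.65% × 45/366 = £16.7828
Total = £210.5041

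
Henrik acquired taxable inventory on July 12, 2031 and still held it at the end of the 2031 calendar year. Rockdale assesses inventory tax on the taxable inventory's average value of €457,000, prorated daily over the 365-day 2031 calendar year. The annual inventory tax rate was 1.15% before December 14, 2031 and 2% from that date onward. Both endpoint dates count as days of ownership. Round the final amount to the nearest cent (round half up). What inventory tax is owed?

€2,682.53

July 12 – December 13, 2031: 155 days at 1.15% → €457,000 × 1.15% × 155/365 = €2,231.7877
December 14 – December 31, 2031: 18 days at 2% → €457,000 × 2% × 18/365 = €450.7397
Total = €2,682.5274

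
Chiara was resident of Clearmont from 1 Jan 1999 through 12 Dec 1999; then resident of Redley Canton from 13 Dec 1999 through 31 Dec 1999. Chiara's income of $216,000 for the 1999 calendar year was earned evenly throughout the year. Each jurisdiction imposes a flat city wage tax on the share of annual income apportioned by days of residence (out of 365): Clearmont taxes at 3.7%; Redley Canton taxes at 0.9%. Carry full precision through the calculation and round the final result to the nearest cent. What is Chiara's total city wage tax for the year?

$7,677.17

Clearmont, 1 Jan – 12 Dec 1999: 346 days → $216,000 × 3.7% × 346/365 = $7,575.9781
Redley Canton, 13 Dec – 31 Dec 1999: 19 days → $216,000 × 0.9% × 19/365 = $101.1945
Total = $7,677.1726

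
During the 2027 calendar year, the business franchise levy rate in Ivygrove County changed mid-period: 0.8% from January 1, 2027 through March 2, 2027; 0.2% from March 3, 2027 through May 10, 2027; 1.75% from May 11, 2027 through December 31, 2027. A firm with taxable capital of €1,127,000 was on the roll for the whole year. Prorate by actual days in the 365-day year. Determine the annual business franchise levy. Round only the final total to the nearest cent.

€14,630.93

January 1 – March 2, 2027: 61 days at 0.8% → €1,127,000 × 0.8% × 61/365 = €1,506.7836
March 3 – May 10, 2027: 69 days at 0.2% → €1,127,000 × 0.2% × 69/365 = €426.0986
May 11 – December 31, 2027: 235 days at 1.75% → €1,127,000 × 1.75% × 235/365 = €12,698.0479
Total = €14,630.9301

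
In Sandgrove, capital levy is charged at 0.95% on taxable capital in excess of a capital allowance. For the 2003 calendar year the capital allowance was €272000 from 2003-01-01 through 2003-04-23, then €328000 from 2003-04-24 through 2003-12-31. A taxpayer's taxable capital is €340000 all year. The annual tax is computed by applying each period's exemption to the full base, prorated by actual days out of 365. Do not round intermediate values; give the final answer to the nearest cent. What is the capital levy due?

2003-01-01 to 2003-04-23: 113 days, exemption €272000 → (€340000 − €272000) × 0.95% × 113/365 = €199.9945
2003-04-24 to 2003-12-31: 252 days, exemption €328000 → (€340000 − €328000) × 0.95% × 252/365 = €78.7068
Total = €278.7014

€278.70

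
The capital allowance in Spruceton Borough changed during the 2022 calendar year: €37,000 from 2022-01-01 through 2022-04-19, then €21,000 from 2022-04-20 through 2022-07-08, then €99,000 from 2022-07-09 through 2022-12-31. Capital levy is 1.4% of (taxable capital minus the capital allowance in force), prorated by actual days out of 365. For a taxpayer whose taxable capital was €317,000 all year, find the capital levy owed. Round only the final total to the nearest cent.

€3,550.55

2022-01-01 to 2022-04-19: 109 days, exemption €37,000 → (€317,000 − €37,000) × 1.4% × 109/365 = €1,170.6301
2022-04-20 to 2022-07-08: 80 days, exemption €21,000 → (€317,000 − €21,000) × 1.4% × 80/365 = €908.2740
2022-07-09 to 2022-12-31: 176 days, exemption €99,000 → (€317,000 − €99,000) × 1.4% × 176/365 = €1,471.6493
Total = €3,550.5534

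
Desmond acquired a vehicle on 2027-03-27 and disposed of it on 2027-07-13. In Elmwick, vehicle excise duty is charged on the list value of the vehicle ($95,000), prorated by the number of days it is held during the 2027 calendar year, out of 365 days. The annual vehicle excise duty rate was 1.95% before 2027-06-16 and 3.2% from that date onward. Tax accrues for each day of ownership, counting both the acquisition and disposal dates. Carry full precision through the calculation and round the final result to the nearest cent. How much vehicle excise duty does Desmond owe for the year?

$644.31

2027-03-27 to 2027-06-15: 81 days at 1.95% → $95,000 × 1.95% × 81/365 = $411.1027
2027-06-16 to 2027-07-13: 28 days at 3.2% → $95,000 × 3.2% × 28/365 = $233.2055
Total = $644.3082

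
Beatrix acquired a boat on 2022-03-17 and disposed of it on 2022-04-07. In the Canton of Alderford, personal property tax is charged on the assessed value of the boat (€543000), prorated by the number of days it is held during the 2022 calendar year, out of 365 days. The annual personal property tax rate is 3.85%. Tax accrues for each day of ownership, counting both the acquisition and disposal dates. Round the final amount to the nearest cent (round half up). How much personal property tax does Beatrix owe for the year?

Days held (2022-03-17 to 2022-04-07): 22 out of 365
Tax = €543000 × 3.85% × 22/365 = €1260.0575

€1260.06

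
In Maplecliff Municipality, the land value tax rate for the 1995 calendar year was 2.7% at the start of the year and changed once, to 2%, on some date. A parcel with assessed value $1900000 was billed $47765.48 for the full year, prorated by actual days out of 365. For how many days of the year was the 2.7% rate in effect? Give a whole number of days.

268 days

Let d = days at the first rate; then 365 − d days at the second rate.
$1900000 × [2.7%·d + 2%·(365−d)] / 365 = $47765.48
Solving gives d = 268, so the new rate took effect on 26 Sep 1995.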